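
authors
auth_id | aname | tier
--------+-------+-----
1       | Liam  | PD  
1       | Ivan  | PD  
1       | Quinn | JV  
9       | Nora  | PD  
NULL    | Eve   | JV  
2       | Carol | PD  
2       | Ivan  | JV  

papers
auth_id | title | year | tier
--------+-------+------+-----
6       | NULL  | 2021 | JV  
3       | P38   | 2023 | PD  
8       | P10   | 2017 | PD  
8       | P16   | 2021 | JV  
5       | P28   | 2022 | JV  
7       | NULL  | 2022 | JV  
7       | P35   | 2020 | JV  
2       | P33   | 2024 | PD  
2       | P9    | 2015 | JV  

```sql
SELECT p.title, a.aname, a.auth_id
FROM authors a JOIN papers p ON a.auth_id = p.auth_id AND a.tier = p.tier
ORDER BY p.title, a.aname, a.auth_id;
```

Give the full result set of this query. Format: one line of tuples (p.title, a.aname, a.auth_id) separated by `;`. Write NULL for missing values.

(P33, Carol, 2); (P9, Ivan, 2)

INNER JOIN keeps only pairs where the ON condition holds.
Matching on a.auth_id = p.auth_id AND a.tier = p.tier. A NULL in a compared column never satisfies the condition.
- a row (auth_id=1, tier=PD): no match → dropped.
- a row (auth_id=1, tier=PD): no match → dropped.
- a row (auth_id=1, tier=JV): no match → dropped.
- a row (auth_id=9, tier=PD): no match → dropped.
- a row (auth_id=NULL, tier=JV): no match → dropped.
- a row (auth_id=2, tier=PD): matches 1 p row(s) → 1 output row(s).
- a row (auth_id=2, tier=JV): matches 1 p row(s) → 1 output row(s).
After projecting and ordering:
p.title | a.aname | a.auth_id
P33 | Carol | 2
P9 | Ivan | 2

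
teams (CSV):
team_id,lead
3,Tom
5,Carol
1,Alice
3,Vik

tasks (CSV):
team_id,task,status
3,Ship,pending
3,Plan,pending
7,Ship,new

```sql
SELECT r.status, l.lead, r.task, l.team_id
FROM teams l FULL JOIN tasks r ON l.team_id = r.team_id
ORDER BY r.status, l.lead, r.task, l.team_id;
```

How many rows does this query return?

FULL OUTER JOIN keeps every row from both sides; unmatched rows get NULL for the other side's columns.
Matching on l.team_id = r.team_id.
- l (team_id=3) pairs with 2 row(s) of r.
- l (team_id=5) has no partner → padded with NULL.
- l (team_id=1) has no partner → padded with NULL.
- l (team_id=3) pairs with 2 row(s) of r.
- plus 1 unmatched r row(s), each kept with NULL l columns.
Total: 4 matched + 3 padded = 7 rows.

7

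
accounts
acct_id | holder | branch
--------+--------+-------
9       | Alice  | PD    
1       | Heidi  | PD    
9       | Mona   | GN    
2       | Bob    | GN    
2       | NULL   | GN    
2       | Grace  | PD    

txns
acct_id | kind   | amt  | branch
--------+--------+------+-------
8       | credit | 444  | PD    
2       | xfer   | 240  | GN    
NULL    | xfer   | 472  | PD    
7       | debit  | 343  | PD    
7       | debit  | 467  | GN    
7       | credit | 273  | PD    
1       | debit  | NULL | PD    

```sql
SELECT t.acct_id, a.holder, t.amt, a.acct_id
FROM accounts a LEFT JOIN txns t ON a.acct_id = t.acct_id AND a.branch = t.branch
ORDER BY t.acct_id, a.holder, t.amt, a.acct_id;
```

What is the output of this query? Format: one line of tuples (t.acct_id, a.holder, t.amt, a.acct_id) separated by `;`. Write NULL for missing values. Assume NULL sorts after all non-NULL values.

(1, Heidi, NULL, 1); (2, Bob, 240, 2); (2, NULL, 240, 2); (NULL, Alice, NULL, 9); (NULL, Grace, NULL, 2); (NULL, Mona, NULL, 9)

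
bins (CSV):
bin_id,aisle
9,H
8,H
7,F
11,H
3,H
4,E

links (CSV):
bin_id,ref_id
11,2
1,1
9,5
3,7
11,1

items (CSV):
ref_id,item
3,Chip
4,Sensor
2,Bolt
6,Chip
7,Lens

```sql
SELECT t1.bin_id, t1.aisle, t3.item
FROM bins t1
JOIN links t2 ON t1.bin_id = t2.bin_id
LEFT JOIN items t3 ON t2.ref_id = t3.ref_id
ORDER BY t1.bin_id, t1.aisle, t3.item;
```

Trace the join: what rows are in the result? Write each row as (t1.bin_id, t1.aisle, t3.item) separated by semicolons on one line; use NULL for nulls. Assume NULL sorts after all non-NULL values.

Evaluate left to right. First `bins t1 INNER JOIN links t2` on bin_id: 4 row(s).
Then LEFT JOIN `items t3` on ref_id: each of those 4 rows is kept; rows whose t2.ref_id has no match in t3 get NULL for t3's columns.

(3, H, Lens); (9, H, NULL); (11, H, Bolt); (11, H, NULL)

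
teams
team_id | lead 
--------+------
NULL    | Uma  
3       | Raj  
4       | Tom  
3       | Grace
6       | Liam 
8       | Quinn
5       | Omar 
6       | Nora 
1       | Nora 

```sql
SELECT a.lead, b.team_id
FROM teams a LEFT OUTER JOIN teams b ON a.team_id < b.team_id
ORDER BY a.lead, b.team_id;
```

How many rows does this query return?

LEFT JOIN keeps every row from `teams a`; unmatched rows get NULL for `teams b`'s columns.
Matching on a.team_id < b.team_id. A NULL in a compared column never satisfies the condition.
- a (team_id=NULL) has no partner → padded with NULL.
- a (team_id=3) pairs with 5 row(s) of b.
- a (team_id=4) pairs with 4 row(s) of b.
- a (team_id=3) pairs with 5 row(s) of b.
- a (team_id=6) pairs with 1 row(s) of b.
- a (team_id=8) has no partner → padded with NULL.
- a (team_id=5) pairs with 3 row(s) of b.
- a (team_id=6) pairs with 1 row(s) of b.
- a (team_id=1) pairs with 7 row(s) of b.
Total: 26 matched + 2 padded = 28 rows.

28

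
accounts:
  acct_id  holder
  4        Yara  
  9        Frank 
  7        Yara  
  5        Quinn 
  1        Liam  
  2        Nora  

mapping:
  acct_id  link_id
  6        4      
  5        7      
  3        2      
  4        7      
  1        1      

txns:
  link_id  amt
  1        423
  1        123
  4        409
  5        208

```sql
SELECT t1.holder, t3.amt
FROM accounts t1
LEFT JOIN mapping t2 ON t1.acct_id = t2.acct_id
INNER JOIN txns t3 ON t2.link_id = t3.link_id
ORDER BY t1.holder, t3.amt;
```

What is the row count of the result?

Evaluate left to right. First `accounts t1 LEFT JOIN mapping t2` on acct_id: 6 row(s).
Then INNER JOIN `txns t3` on link_id: keep only rows whose t2.link_id appears in t3.
Result: 2 row(s).

2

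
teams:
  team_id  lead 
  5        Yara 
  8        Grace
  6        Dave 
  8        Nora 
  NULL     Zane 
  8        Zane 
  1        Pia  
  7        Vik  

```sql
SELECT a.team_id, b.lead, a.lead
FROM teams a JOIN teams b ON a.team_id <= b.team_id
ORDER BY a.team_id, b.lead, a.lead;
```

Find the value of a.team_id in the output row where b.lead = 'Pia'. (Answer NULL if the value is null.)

1

INNER JOIN keeps only pairs where the ON condition holds.
Matching on a.team_id <= b.team_id. A NULL in a compared column never satisfies the condition.
- a (team_id=5) pairs with 6 row(s) of b.
- a (team_id=8) pairs with 3 row(s) of b.
- a (team_id=6) pairs with 5 row(s) of b.
- a (team_id=8) pairs with 3 row(s) of b.
- a (team_id=NULL) has no partner → excluded.
- a (team_id=8) pairs with 3 row(s) of b.
- a (team_id=1) pairs with 7 row(s) of b.
- a (team_id=7) pairs with 4 row(s) of b.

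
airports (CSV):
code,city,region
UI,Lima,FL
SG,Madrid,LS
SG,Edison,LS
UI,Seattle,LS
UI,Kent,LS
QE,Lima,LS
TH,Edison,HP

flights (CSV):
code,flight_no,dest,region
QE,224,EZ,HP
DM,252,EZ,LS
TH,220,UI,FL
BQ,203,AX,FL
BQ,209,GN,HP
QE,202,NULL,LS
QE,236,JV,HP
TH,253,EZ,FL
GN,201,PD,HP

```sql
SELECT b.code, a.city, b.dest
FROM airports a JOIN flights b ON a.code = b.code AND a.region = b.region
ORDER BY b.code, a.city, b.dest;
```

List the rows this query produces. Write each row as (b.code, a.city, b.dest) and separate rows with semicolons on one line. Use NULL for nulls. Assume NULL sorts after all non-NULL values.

INNER JOIN keeps only pairs where the ON condition holds.
Matching on a.code = b.code AND a.region = b.region.
Matched pairs: 1.

(QE, Lima, NULL)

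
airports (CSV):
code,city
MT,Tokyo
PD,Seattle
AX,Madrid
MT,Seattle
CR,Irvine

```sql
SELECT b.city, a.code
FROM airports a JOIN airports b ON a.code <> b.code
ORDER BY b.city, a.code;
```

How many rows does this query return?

INNER JOIN keeps only pairs where the ON condition holds.
Matching on a.code <> b.code.
- a (code=MT) pairs with 3 row(s) of b.
- a (code=PD) pairs with 4 row(s) of b.
- a (code=AX) pairs with 4 row(s) of b.
- a (code=MT) pairs with 3 row(s) of b.
- a (code=CR) pairs with 4 row(s) of b.
Total: 18 rows.

18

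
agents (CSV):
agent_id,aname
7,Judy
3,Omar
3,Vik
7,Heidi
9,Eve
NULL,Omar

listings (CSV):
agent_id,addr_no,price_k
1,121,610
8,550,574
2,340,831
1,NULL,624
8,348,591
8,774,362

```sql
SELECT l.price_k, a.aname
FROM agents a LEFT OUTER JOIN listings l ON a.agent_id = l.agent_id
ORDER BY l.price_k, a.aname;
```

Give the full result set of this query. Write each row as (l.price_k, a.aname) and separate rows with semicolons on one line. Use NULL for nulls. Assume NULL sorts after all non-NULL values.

(NULL, Eve); (NULL, Heidi); (NULL, Judy); (NULL, Omar); (NULL, Omar); (NULL, Vik)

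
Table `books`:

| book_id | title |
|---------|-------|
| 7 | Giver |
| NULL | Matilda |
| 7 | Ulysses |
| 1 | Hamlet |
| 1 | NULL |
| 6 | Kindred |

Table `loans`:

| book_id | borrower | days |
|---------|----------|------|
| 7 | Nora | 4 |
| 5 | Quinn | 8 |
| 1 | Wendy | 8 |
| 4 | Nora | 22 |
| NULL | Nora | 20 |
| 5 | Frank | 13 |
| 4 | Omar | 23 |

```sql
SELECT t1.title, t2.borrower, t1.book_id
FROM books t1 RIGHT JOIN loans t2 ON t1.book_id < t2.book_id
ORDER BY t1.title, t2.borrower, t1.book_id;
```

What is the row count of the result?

RIGHT JOIN keeps every row from `loans`; unmatched rows get NULL for `books`'s columns.
Matching on t1.book_id < t2.book_id. A NULL in a compared column never satisfies the condition.
- t1 (book_id=7) has no partner in t2.
- t1 (book_id=NULL) has no partner in t2.
- t1 (book_id=7) has no partner in t2.
- t1 (book_id=1) pairs with 5 row(s) of t2.
- t1 (book_id=1) pairs with 5 row(s) of t2.
- t1 (book_id=6) pairs with 1 row(s) of t2.
- plus 2 unmatched t2 row(s), each kept with NULL t1 columns.
Total: 11 matched + 2 padded = 13 rows.

13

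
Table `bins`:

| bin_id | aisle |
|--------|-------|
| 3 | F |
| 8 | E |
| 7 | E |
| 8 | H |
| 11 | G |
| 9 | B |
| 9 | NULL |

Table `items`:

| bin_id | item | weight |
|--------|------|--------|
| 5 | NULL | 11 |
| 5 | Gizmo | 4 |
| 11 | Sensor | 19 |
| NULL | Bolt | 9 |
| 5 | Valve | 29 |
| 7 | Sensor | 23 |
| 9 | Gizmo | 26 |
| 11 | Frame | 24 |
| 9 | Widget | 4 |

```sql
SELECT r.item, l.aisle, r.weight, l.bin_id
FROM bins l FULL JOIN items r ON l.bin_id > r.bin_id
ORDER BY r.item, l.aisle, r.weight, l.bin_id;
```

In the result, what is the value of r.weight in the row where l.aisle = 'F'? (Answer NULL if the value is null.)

NULL

FULL OUTER JOIN keeps every row from both sides; unmatched rows get NULL for the other side's columns.
Matching on l.bin_id > r.bin_id. A NULL in a compared column never satisfies the condition.
Matched pairs: 25; unmatched l rows kept: 1; unmatched r rows kept: 3.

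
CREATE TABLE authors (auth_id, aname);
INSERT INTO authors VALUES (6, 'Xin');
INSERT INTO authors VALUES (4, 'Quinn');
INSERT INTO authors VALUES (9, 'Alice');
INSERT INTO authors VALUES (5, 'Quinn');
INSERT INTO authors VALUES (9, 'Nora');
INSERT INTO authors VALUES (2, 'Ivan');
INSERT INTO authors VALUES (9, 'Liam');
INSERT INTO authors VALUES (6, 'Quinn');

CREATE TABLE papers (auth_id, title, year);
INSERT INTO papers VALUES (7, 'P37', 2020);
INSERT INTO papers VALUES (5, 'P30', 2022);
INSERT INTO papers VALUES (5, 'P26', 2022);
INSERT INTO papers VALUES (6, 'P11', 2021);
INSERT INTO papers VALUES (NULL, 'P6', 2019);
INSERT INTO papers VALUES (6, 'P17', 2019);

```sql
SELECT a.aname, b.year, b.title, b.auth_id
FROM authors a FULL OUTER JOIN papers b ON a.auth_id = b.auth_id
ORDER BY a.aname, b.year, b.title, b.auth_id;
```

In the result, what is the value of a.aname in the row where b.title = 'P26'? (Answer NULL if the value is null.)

Quinn

FULL OUTER JOIN keeps every row from both sides; unmatched rows get NULL for the other side's columns.
Matching on a.auth_id = b.auth_id. A NULL in a compared column never satisfies the condition.
Matched pairs: 6; unmatched a rows kept: 5; unmatched b rows kept: 2.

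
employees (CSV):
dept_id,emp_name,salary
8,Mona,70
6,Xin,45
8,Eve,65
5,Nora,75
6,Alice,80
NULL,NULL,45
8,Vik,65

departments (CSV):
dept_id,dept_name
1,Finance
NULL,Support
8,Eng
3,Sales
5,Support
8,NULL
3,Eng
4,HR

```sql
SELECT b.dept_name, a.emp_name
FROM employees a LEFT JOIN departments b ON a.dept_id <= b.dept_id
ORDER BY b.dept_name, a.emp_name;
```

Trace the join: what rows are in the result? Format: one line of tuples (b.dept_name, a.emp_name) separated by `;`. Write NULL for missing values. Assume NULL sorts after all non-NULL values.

(Eng, Alice); (Eng, Eve); (Eng, Mona); (Eng, Nora); (Eng, Vik); (Eng, Xin); (Support, Nora); (NULL, Alice); (NULL, Eve); (NULL, Mona); (NULL, Nora); (NULL, Vik); (NULL, Xin); (NULL, NULL)

LEFT JOIN keeps every row from `employees`; unmatched rows get NULL for `departments`'s columns.
Matching on a.dept_id <= b.dept_id. A NULL in a compared column never satisfies the condition.
- a (dept_id=8) pairs with 2 row(s) of b.
- a (dept_id=6) pairs with 2 row(s) of b.
- a (dept_id=8) pairs with 2 row(s) of b.
- a (dept_id=5) pairs with 3 row(s) of b.
- a (dept_id=6) pairs with 2 row(s) of b.
- a (dept_id=NULL) has no partner → padded with NULL.
- a (dept_id=8) pairs with 2 row(s) of b.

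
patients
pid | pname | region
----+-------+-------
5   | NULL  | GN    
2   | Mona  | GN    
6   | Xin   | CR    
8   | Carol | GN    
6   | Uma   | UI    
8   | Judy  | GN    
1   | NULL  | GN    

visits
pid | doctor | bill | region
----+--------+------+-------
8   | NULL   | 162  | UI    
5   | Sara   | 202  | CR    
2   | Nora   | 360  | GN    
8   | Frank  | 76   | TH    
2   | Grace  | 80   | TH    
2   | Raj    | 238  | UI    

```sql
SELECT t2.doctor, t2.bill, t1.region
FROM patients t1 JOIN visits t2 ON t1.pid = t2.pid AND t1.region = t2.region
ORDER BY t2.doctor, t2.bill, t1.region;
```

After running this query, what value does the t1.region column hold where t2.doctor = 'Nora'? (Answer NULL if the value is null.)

INNER JOIN keeps only pairs where the ON condition holds.
Matching on t1.pid = t2.pid AND t1.region = t2.region.
- pid=5, region=GN: no matching t2 row, dropped.
- pid=2, region=GN: 1 matching t2 row(s), so 1 row(s) emitted.
- pid=6, region=CR: no matching t2 row, dropped.
- pid=8, region=GN: no matching t2 row, dropped.
- pid=6, region=UI: no matching t2 row, dropped.
- pid=8, region=GN: no matching t2 row, dropped.
- pid=1, region=GN: no matching t2 row, dropped.

GN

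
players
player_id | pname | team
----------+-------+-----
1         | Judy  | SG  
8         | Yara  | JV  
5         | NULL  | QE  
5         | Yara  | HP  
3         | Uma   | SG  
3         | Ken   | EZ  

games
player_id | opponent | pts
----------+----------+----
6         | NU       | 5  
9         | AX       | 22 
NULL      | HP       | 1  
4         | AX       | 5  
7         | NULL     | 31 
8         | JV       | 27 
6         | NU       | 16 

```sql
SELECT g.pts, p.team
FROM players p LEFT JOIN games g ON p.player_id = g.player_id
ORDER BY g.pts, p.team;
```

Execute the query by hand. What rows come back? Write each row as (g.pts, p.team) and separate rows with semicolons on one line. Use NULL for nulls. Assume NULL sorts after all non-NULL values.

LEFT JOIN keeps every row from `players`; unmatched rows get NULL for `games`'s columns.
Matching on p.player_id = g.player_id. A NULL in a compared column never satisfies the condition.
- p (player_id=1) has no partner → padded with NULL.
- p (player_id=8) pairs with 1 row(s) of g.
- p (player_id=5) has no partner → padded with NULL.
- p (player_id=5) has no partner → padded with NULL.
- p (player_id=3) has no partner → padded with NULL.
- p (player_id=3) has no partner → padded with NULL.
After projecting and ordering:
g.pts | p.team
27 | JV
NULL | EZ
NULL | HP
NULL | QE
NULL | SG
NULL | SG

(27, JV); (NULL, EZ); (NULL, HP); (NULL, QE); (NULL, SG); (NULL, SG)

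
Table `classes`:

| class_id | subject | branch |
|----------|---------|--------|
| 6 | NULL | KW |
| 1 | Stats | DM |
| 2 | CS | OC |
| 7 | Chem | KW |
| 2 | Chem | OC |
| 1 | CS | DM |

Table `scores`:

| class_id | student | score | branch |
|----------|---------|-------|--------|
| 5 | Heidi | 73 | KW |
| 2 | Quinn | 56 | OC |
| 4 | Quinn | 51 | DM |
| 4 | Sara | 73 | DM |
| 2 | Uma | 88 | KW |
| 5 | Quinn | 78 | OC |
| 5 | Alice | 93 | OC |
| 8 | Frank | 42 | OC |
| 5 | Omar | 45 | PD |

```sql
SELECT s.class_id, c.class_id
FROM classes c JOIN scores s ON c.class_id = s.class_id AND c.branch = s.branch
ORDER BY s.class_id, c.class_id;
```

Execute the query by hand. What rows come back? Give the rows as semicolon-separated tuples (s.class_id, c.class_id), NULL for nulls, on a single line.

(2, 2); (2, 2)

INNER JOIN keeps only pairs where the ON condition holds.
Matching on c.class_id = s.class_id AND c.branch = s.branch.
Matched pairs: 2.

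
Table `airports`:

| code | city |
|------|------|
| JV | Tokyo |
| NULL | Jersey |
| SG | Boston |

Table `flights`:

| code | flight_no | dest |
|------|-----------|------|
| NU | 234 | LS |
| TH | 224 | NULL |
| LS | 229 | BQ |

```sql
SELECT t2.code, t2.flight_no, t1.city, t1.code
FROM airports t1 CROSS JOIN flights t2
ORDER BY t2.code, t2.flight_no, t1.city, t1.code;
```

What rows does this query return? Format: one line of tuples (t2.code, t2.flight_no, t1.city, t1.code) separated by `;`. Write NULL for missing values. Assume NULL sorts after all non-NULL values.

CROSS JOIN pairs every row of `airports` with every row of `flights`: 3 × 3 = 9 rows.
After projecting and ordering:
t2.code | t2.flight_no | t1.city | t1.code
LS | 229 | Boston | SG
LS | 229 | Jersey | NULL
LS | 229 | Tokyo | JV
NU | 234 | Boston | SG
NU | 234 | Jersey | NULL
NU | 234 | Tokyo | JV
TH | 224 | Boston | SG
TH | 224 | Jersey | NULL
TH | 224 | Tokyo | JV

(LS, 229, Boston, SG); (LS, 229, Jersey, NULL); (LS, 229, Tokyo, JV); (NU, 234, Boston, SG); (NU, 234, Jersey, NULL); (NU, 234, Tokyo, JV); (TH, 224, Boston, SG); (TH, 224, Jersey, NULL); (TH, 224, Tokyo, JV)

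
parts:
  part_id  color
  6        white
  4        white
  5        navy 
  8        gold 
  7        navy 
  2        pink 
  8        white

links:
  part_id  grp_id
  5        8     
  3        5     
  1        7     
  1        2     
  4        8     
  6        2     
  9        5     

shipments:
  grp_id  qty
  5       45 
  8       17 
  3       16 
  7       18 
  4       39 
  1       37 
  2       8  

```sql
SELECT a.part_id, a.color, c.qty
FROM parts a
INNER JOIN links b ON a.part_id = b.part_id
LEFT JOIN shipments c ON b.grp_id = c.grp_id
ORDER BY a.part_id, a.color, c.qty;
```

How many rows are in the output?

3

Evaluate left to right. First `parts a INNER JOIN links b` on part_id: 3 row(s).
Then LEFT JOIN `shipments c` on grp_id: each of those 3 rows is kept; rows whose b.grp_id has no match in c get NULL for c's columns.
Result: 3 row(s).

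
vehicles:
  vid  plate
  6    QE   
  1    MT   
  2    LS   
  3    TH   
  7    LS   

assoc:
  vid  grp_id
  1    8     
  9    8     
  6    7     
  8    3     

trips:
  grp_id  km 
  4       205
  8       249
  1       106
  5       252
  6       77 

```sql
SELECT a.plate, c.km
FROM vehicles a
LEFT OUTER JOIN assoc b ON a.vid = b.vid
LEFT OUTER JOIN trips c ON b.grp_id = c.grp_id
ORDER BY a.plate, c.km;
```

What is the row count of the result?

5

Joins associate left-to-right: vehicles LEFT JOIN assoc on vid gives 5 intermediate row(s).
Then LEFT JOIN `trips c` on grp_id: each of those 5 rows is kept; rows whose b.grp_id has no match in c get NULL for c's columns.
Result: 5 row(s).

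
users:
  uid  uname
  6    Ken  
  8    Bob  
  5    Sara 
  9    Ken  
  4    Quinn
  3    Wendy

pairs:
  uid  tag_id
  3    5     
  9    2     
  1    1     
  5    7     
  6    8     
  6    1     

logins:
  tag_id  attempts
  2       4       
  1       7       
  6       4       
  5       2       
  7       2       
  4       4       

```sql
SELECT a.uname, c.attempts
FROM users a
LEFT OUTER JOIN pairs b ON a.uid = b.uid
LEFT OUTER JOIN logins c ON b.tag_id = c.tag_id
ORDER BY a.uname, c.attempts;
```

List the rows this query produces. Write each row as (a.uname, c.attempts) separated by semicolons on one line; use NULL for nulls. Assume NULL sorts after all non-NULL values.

(Bob, NULL); (Ken, 4); (Ken, 7); (Ken, NULL); (Quinn, NULL); (Sara, 2); (Wendy, 2)

Evaluate left to right. First `users a LEFT JOIN pairs b` on uid: 7 row(s).
Then LEFT JOIN `logins c` on tag_id: each of those 7 rows is kept; rows whose b.tag_id has no match in c get NULL for c's columns.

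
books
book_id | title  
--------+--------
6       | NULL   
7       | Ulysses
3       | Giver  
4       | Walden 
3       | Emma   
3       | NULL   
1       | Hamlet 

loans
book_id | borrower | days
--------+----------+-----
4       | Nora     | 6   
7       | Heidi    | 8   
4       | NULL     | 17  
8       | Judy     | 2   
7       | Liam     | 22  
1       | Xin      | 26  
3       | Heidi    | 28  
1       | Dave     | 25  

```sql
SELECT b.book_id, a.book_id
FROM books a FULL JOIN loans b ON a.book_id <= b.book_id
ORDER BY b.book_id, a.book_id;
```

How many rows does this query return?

37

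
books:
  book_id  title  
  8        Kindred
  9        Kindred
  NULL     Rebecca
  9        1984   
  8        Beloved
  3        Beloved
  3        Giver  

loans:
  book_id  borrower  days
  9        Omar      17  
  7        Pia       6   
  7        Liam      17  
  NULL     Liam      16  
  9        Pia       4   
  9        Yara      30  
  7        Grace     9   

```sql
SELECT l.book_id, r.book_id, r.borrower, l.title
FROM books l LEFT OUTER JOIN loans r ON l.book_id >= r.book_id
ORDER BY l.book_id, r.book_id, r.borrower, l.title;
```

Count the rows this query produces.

LEFT JOIN keeps every row from `books`; unmatched rows get NULL for `loans`'s columns.
Matching on l.book_id >= r.book_id. A NULL in a compared column never satisfies the condition.
Matched pairs: 18; unmatched l rows kept: 3.
Total: 18 matched + 3 padded = 21 rows.

21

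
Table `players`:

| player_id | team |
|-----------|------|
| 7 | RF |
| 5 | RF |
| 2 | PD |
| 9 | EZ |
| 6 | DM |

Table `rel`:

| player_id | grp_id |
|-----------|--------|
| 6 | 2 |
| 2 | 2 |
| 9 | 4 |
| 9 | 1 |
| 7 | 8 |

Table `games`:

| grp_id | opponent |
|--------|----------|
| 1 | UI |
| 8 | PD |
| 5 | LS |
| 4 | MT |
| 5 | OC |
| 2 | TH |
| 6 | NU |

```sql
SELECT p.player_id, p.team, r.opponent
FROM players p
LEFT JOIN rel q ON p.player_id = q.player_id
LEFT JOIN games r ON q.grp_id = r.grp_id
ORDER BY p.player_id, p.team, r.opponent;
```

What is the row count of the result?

6

Joins associate left-to-right: players LEFT JOIN rel on player_id gives 6 intermediate row(s).
Then LEFT JOIN `games r` on grp_id: each of those 6 rows is kept; rows whose q.grp_id has no match in r get NULL for r's columns.
Result: 6 row(s).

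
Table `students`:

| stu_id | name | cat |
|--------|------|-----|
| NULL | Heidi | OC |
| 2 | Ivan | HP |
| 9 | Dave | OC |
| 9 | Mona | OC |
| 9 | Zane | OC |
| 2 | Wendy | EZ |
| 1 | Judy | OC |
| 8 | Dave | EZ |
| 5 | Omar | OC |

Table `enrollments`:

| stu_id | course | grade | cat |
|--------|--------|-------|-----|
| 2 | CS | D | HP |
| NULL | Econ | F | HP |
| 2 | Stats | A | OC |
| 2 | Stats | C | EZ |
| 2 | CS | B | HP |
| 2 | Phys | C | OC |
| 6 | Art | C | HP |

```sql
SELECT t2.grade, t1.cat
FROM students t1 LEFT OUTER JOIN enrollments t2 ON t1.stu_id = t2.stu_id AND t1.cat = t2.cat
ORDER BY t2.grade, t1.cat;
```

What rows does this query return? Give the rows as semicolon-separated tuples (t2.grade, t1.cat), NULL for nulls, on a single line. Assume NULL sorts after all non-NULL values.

(B, HP); (C, EZ); (D, HP); (NULL, EZ); (NULL, OC); (NULL, OC); (NULL, OC); (NULL, OC); (NULL, OC); (NULL, OC)

LEFT JOIN keeps every row from `students`; unmatched rows get NULL for `enrollments`'s columns.
Matching on t1.stu_id = t2.stu_id AND t1.cat = t2.cat. A NULL in a compared column never satisfies the condition.
- t1 (stu_id=NULL, cat=OC) has no partner → padded with NULL.
- t1 (stu_id=2, cat=HP) pairs with 2 row(s) of t2.
- t1 (stu_id=9, cat=OC) has no partner → padded with NULL.
- t1 (stu_id=9, cat=OC) has no partner → padded with NULL.
- t1 (stu_id=9, cat=OC) has no partner → padded with NULL.
- t1 (stu_id=2, cat=EZ) pairs with 1 row(s) of t2.
- t1 (stu_id=1, cat=OC) has no partner → padded with NULL.
- t1 (stu_id=8, cat=EZ) has no partner → padded with NULL.
- t1 (stu_id=5, cat=OC) has no partner → padded with NULL.
After projecting and ordering:
t2.grade | t1.cat
B | HP
C | EZ
D | HP
NULL | EZ
NULL | OC
NULL | OC
NULL | OC
NULL | OC
NULL | OC
NULL | OC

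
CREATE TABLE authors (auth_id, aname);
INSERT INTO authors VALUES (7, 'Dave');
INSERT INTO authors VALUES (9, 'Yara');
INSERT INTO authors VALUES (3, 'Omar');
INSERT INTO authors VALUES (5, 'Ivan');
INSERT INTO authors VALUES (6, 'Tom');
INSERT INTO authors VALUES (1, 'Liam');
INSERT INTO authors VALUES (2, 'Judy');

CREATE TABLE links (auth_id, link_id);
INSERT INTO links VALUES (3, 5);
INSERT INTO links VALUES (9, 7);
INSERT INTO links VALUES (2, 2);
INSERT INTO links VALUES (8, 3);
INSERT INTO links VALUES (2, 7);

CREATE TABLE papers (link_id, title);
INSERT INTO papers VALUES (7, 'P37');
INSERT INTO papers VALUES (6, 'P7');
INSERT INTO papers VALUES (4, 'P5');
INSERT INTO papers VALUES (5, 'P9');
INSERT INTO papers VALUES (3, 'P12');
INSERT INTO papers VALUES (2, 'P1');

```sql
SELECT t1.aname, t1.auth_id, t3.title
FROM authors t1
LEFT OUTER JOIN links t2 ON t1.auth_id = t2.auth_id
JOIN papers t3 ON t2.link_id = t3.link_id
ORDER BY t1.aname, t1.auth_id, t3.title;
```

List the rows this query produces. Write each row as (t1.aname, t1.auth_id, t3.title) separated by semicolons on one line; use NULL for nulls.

(Judy, 2, P1); (Judy, 2, P37); (Omar, 3, P9); (Yara, 9, P37)

Step 1 — t1 LEFT JOIN t2 on auth_id → 8 row(s).
Then INNER JOIN `papers t3` on link_id: keep only rows whose t2.link_id appears in t3.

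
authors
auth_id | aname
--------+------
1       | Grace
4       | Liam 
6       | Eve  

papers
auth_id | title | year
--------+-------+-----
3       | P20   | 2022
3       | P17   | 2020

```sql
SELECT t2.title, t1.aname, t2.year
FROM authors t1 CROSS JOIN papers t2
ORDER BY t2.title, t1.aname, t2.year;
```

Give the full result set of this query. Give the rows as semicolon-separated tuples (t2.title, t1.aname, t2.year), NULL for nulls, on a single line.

CROSS JOIN pairs every row of `authors` with every row of `papers`: 3 × 2 = 6 rows.

(P17, Eve, 2020); (P17, Grace, 2020); (P17, Liam, 2020); (P20, Eve, 2022); (P20, Grace, 2022); (P20, Liam, 2022)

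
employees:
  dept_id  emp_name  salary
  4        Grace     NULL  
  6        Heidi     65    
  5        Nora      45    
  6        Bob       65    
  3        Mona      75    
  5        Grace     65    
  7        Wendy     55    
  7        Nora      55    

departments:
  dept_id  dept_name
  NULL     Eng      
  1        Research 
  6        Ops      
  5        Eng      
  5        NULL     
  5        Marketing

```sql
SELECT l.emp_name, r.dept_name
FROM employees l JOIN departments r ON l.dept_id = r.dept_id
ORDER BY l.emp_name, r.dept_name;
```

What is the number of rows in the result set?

8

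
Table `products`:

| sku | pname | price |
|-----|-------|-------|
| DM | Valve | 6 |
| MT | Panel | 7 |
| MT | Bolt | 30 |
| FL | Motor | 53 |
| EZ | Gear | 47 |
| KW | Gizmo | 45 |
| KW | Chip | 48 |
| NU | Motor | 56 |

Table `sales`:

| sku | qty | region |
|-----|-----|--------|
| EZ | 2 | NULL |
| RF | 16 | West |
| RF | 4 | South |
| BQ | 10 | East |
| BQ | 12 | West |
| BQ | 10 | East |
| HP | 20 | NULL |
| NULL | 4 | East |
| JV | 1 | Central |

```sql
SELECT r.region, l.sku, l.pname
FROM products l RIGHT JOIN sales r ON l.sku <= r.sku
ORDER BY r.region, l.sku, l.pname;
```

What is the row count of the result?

28

RIGHT JOIN keeps every row from `sales`; unmatched rows get NULL for `products`'s columns.
Matching on l.sku <= r.sku. A NULL in a compared column never satisfies the condition.
- l row (sku=DM): matches 5 r row(s) → 5 output row(s).
- l row (sku=MT): matches 2 r row(s) → 2 output row(s).
- l row (sku=MT): matches 2 r row(s) → 2 output row(s).
- l row (sku=FL): matches 4 r row(s) → 4 output row(s).
- l row (sku=EZ): matches 5 r row(s) → 5 output row(s).
- l row (sku=KW): matches 2 r row(s) → 2 output row(s).
- l row (sku=KW): matches 2 r row(s) → 2 output row(s).
- l row (sku=NU): matches 2 r row(s) → 2 output row(s).
- 4 row(s) from r found no l partner → padded with NULL.
Total: 24 matched + 4 padded = 28 rows.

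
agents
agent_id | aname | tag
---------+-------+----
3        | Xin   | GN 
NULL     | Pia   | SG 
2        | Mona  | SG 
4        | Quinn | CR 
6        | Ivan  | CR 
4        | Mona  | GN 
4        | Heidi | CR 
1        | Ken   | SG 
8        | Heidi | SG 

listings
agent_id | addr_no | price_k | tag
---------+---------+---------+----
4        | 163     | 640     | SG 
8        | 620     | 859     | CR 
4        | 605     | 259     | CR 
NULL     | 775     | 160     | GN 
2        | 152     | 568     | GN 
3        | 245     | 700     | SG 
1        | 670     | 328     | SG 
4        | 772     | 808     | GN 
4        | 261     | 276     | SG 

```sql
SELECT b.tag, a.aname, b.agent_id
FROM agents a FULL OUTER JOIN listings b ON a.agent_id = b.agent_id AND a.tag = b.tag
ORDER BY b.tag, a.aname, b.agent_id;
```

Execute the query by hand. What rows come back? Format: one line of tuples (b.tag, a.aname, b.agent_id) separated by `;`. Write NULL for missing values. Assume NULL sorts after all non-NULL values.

(CR, Heidi, 4); (CR, Quinn, 4); (CR, NULL, 8); (GN, Mona, 4); (GN, NULL, 2); (GN, NULL, NULL); (SG, Ken, 1); (SG, NULL, 3); (SG, NULL, 4); (SG, NULL, 4); (NULL, Heidi, NULL); (NULL, Ivan, NULL); (NULL, Mona, NULL); (NULL, Pia, NULL); (NULL, Xin, NULL)

FULL OUTER JOIN keeps every row from both sides; unmatched rows get NULL for the other side's columns.
Matching on a.agent_id = b.agent_id AND a.tag = b.tag. A NULL in a compared column never satisfies the condition.
- a[0] agent_id=3, tag=GN → no match; kept with NULLs on the b side.
- a[1] agent_id=NULL, tag=SG → no match; kept with NULLs on the b side.
- a[2] agent_id=2, tag=SG → no match; kept with NULLs on the b side.
- a[3] agent_id=4, tag=CR → 1 match(es) in b → 1 row(s).
- a[4] agent_id=6, tag=CR → no match; kept with NULLs on the b side.
- a[5] agent_id=4, tag=GN → 1 match(es) in b → 1 row(s).
- a[6] agent_id=4, tag=CR → 1 match(es) in b → 1 row(s).
- a[7] agent_id=1, tag=SG → 1 match(es) in b → 1 row(s).
- a[8] agent_id=8, tag=SG → no match; kept with NULLs on the b side.
- 6 b row(s) had no a match → kept, a columns NULL.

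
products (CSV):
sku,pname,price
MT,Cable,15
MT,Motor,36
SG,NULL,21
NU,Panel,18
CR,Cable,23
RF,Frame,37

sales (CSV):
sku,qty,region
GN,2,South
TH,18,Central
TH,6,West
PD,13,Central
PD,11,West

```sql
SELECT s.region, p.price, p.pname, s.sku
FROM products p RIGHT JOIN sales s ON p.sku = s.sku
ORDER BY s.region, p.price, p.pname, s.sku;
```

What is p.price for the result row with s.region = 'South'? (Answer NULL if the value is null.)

NULL

RIGHT JOIN keeps every row from `sales`; unmatched rows get NULL for `products`'s columns.
Matching on p.sku = s.sku.
- sku=MT: no matching s row.
- sku=MT: no matching s row.
- sku=SG: no matching s row.
- sku=NU: no matching s row.
- sku=CR: no matching s row.
- sku=RF: no matching s row.
- plus 5 unmatched s row(s), each kept with NULL p columns.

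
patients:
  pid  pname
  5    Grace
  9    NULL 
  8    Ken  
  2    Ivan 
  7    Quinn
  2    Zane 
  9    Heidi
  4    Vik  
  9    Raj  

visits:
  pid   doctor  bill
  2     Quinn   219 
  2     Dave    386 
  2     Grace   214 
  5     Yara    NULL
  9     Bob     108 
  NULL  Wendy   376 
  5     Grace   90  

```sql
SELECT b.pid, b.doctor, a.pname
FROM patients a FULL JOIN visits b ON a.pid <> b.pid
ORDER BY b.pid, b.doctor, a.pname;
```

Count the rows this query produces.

FULL OUTER JOIN keeps every row from both sides; unmatched rows get NULL for the other side's columns.
Matching on a.pid <> b.pid. A NULL in a compared column never satisfies the condition.
- pid=5: 4 matching b row(s), so 4 row(s) emitted.
- pid=9: 5 matching b row(s), so 5 row(s) emitted.
- pid=8: 6 matching b row(s), so 6 row(s) emitted.
- pid=2: 3 matching b row(s), so 3 row(s) emitted.
- pid=7: 6 matching b row(s), so 6 row(s) emitted.
- pid=2: 3 matching b row(s), so 3 row(s) emitted.
- pid=9: 5 matching b row(s), so 5 row(s) emitted.
- pid=4: 6 matching b row(s), so 6 row(s) emitted.
- pid=9: 5 matching b row(s), so 5 row(s) emitted.
- plus 1 unmatched b row(s), each kept with NULL a columns.
Total: 43 matched + 1 padded = 44 rows.

44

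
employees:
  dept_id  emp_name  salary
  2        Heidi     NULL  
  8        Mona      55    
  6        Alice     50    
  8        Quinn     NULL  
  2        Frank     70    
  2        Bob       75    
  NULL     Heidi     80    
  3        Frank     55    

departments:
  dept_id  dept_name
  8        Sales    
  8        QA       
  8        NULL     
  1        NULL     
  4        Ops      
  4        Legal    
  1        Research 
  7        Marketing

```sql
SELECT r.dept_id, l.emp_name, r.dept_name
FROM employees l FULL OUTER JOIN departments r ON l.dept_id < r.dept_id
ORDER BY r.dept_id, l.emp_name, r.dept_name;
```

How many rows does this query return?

33

FULL OUTER JOIN keeps every row from both sides; unmatched rows get NULL for the other side's columns.
Matching on l.dept_id < r.dept_id. A NULL in a compared column never satisfies the condition.
- l row (dept_id=2): matches 6 r row(s) → 6 output row(s).
- l row (dept_id=8): no match → kept, r columns NULL.
- l row (dept_id=6): matches 4 r row(s) → 4 output row(s).
- l row (dept_id=8): no match → kept, r columns NULL.
- l row (dept_id=2): matches 6 r row(s) → 6 output row(s).
- l row (dept_id=2): matches 6 r row(s) → 6 output row(s).
- l row (dept_id=NULL): no match → kept, r columns NULL.
- l row (dept_id=3): matches 6 r row(s) → 6 output row(s).
- 2 r row(s) had no l match → kept, l columns NULL.
Total: 28 matched + 5 padded = 33 rows.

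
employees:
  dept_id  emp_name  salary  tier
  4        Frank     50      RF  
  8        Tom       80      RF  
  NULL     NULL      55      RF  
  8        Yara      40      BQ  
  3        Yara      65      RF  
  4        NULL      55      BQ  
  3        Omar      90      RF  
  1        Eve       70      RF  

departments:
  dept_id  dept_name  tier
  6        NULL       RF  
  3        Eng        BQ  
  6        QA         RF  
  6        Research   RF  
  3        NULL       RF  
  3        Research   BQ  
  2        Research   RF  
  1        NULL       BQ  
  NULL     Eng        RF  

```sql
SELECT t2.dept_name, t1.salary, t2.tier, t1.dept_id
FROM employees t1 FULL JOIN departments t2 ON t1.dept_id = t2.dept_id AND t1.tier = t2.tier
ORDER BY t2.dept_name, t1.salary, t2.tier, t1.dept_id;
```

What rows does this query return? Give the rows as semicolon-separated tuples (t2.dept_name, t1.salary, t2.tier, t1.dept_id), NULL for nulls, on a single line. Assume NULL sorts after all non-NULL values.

FULL OUTER JOIN keeps every row from both sides; unmatched rows get NULL for the other side's columns.
Matching on t1.dept_id = t2.dept_id AND t1.tier = t2.tier. A NULL in a compared column never satisfies the condition.
- t1 (dept_id=4, tier=RF) has no partner → padded with NULL.
- t1 (dept_id=8, tier=RF) has no partner → padded with NULL.
- t1 (dept_id=NULL, tier=RF) has no partner → padded with NULL.
- t1 (dept_id=8, tier=BQ) has no partner → padded with NULL.
- t1 (dept_id=3, tier=RF) pairs with 1 row(s) of t2.
- t1 (dept_id=4, tier=BQ) has no partner → padded with NULL.
- t1 (dept_id=3, tier=RF) pairs with 1 row(s) of t2.
- t1 (dept_id=1, tier=RF) has no partner → padded with NULL.
- 8 row(s) from t2 found no t1 partner → padded with NULL.

(Eng, NULL, BQ, NULL); (Eng, NULL, RF, NULL); (QA, NULL, RF, NULL); (Research, NULL, BQ, NULL); (Research, NULL, RF, NULL); (Research, NULL, RF, NULL); (NULL, 40, NULL, 8); (NULL, 50, NULL, 4); (NULL, 55, NULL, 4); (NULL, 55, NULL, NULL); (NULL, 65, RF, 3); (NULL, 70, NULL, 1); (NULL, 80, NULL, 8); (NULL, 90, RF, 3); (NULL, NULL, BQ, NULL); (NULL, NULL, RF, NULL)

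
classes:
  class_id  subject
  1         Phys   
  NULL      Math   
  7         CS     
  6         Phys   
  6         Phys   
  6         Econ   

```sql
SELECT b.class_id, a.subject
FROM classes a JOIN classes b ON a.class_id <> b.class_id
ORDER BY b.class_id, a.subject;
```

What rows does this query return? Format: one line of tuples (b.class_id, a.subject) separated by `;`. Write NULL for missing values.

(1, CS); (1, Econ); (1, Phys); (1, Phys); (6, CS); (6, CS); (6, CS); (6, Phys); (6, Phys); (6, Phys); (7, Econ); (7, Phys); (7, Phys); (7, Phys)

INNER JOIN keeps only pairs where the ON condition holds.
Matching on a.class_id <> b.class_id. A NULL in a compared column never satisfies the condition.
- class_id=1: 4 matching b row(s), so 4 row(s) emitted.
- class_id=NULL: no matching b row, dropped.
- class_id=7: 4 matching b row(s), so 4 row(s) emitted.
- class_id=6: 2 matching b row(s), so 2 row(s) emitted.
- class_id=6: 2 matching b row(s), so 2 row(s) emitted.
- class_id=6: 2 matching b row(s), so 2 row(s) emitted.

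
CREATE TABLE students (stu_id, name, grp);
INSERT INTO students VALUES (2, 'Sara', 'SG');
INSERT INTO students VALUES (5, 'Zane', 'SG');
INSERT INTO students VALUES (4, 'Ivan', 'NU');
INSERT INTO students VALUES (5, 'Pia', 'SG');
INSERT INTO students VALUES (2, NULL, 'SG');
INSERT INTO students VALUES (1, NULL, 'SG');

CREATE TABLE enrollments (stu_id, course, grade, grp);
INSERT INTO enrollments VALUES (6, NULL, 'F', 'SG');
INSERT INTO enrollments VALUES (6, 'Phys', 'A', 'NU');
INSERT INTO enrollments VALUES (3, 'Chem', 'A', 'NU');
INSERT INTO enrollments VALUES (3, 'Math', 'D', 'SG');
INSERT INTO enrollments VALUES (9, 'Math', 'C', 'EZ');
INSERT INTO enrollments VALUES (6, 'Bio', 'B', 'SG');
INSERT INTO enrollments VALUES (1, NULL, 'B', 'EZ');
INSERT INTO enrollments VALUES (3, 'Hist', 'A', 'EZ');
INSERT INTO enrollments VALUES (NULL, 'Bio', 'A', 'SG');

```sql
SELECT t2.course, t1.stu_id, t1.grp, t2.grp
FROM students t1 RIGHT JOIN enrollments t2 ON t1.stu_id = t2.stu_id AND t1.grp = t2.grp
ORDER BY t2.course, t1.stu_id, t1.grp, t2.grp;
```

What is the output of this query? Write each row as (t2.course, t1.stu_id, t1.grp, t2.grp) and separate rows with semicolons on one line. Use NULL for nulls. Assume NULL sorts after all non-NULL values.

(Bio, NULL, NULL, SG); (Bio, NULL, NULL, SG); (Chem, NULL, NULL, NU); (Hist, NULL, NULL, EZ); (Math, NULL, NULL, EZ); (Math, NULL, NULL, SG); (Phys, NULL, NULL, NU); (NULL, NULL, NULL, EZ); (NULL, NULL, NULL, SG)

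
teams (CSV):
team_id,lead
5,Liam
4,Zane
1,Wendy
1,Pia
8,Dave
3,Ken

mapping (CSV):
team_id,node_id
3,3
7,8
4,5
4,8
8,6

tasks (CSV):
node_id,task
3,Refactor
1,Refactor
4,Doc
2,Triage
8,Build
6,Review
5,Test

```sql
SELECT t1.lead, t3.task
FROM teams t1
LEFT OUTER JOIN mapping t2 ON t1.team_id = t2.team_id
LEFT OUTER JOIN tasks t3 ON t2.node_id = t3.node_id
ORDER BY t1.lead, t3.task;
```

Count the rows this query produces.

Evaluate left to right. First `teams t1 LEFT JOIN mapping t2` on team_id: 7 row(s).
Then LEFT JOIN `tasks t3` on node_id: each of those 7 rows is kept; rows whose t2.node_id has no match in t3 get NULL for t3's columns.
Result: 7 row(s).

7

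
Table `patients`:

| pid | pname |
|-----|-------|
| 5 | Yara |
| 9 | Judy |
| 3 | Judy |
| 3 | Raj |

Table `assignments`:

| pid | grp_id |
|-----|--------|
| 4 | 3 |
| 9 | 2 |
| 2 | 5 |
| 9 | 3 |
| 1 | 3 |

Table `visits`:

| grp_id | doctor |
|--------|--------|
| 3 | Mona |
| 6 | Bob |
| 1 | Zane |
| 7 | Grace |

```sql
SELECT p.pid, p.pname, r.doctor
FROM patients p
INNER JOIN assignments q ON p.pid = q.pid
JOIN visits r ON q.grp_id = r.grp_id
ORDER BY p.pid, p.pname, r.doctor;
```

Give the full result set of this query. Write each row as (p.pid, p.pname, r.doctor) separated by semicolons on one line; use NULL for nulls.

Step 1 — p INNER JOIN q on pid → 2 row(s).
Then INNER JOIN `visits r` on grp_id: keep only rows whose q.grp_id appears in r.

(9, Judy, Mona)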